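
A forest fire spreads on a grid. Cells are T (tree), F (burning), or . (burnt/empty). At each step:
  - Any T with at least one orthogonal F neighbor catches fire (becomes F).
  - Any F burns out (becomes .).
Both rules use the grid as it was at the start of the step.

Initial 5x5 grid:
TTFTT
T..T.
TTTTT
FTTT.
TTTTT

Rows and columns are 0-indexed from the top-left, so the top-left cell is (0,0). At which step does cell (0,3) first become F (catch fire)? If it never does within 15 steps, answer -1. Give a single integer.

Step 1: cell (0,3)='F' (+5 fires, +2 burnt)
  -> target ignites at step 1
Step 2: cell (0,3)='.' (+7 fires, +5 burnt)
Step 3: cell (0,3)='.' (+4 fires, +7 burnt)
Step 4: cell (0,3)='.' (+2 fires, +4 burnt)
Step 5: cell (0,3)='.' (+1 fires, +2 burnt)
Step 6: cell (0,3)='.' (+0 fires, +1 burnt)
  fire out at step 6

1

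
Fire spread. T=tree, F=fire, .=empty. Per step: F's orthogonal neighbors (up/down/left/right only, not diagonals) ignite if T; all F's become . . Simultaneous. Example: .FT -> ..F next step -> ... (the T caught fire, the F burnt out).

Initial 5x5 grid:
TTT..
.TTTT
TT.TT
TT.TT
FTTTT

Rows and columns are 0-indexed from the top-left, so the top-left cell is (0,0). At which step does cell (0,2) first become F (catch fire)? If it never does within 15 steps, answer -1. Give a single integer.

Step 1: cell (0,2)='T' (+2 fires, +1 burnt)
Step 2: cell (0,2)='T' (+3 fires, +2 burnt)
Step 3: cell (0,2)='T' (+2 fires, +3 burnt)
Step 4: cell (0,2)='T' (+3 fires, +2 burnt)
Step 5: cell (0,2)='T' (+4 fires, +3 burnt)
Step 6: cell (0,2)='F' (+4 fires, +4 burnt)
  -> target ignites at step 6
Step 7: cell (0,2)='.' (+1 fires, +4 burnt)
Step 8: cell (0,2)='.' (+0 fires, +1 burnt)
  fire out at step 8

6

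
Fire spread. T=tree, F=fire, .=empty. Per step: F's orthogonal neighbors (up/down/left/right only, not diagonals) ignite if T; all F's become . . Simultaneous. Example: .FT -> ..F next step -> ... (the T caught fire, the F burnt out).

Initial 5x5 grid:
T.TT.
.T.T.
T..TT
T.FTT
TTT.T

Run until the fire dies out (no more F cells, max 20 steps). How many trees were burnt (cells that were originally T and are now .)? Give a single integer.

Answer: 13

Derivation:
Step 1: +2 fires, +1 burnt (F count now 2)
Step 2: +3 fires, +2 burnt (F count now 3)
Step 3: +4 fires, +3 burnt (F count now 4)
Step 4: +2 fires, +4 burnt (F count now 2)
Step 5: +2 fires, +2 burnt (F count now 2)
Step 6: +0 fires, +2 burnt (F count now 0)
Fire out after step 6
Initially T: 15, now '.': 23
Total burnt (originally-T cells now '.'): 13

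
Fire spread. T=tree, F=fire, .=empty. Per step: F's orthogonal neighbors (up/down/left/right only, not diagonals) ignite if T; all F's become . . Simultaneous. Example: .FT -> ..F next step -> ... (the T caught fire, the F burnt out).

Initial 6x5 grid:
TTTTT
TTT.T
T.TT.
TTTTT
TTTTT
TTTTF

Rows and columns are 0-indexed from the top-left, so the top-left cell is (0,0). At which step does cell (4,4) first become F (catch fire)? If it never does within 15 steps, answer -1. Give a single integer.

Step 1: cell (4,4)='F' (+2 fires, +1 burnt)
  -> target ignites at step 1
Step 2: cell (4,4)='.' (+3 fires, +2 burnt)
Step 3: cell (4,4)='.' (+3 fires, +3 burnt)
Step 4: cell (4,4)='.' (+4 fires, +3 burnt)
Step 5: cell (4,4)='.' (+3 fires, +4 burnt)
Step 6: cell (4,4)='.' (+2 fires, +3 burnt)
Step 7: cell (4,4)='.' (+3 fires, +2 burnt)
Step 8: cell (4,4)='.' (+3 fires, +3 burnt)
Step 9: cell (4,4)='.' (+2 fires, +3 burnt)
Step 10: cell (4,4)='.' (+1 fires, +2 burnt)
Step 11: cell (4,4)='.' (+0 fires, +1 burnt)
  fire out at step 11

1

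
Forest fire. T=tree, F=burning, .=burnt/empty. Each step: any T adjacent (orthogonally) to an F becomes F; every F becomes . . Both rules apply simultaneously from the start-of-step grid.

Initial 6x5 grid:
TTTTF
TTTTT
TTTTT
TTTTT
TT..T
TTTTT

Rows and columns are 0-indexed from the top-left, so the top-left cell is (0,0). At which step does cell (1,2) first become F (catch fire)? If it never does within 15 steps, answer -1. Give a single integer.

Step 1: cell (1,2)='T' (+2 fires, +1 burnt)
Step 2: cell (1,2)='T' (+3 fires, +2 burnt)
Step 3: cell (1,2)='F' (+4 fires, +3 burnt)
  -> target ignites at step 3
Step 4: cell (1,2)='.' (+5 fires, +4 burnt)
Step 5: cell (1,2)='.' (+4 fires, +5 burnt)
Step 6: cell (1,2)='.' (+3 fires, +4 burnt)
Step 7: cell (1,2)='.' (+3 fires, +3 burnt)
Step 8: cell (1,2)='.' (+2 fires, +3 burnt)
Step 9: cell (1,2)='.' (+1 fires, +2 burnt)
Step 10: cell (1,2)='.' (+0 fires, +1 burnt)
  fire out at step 10

3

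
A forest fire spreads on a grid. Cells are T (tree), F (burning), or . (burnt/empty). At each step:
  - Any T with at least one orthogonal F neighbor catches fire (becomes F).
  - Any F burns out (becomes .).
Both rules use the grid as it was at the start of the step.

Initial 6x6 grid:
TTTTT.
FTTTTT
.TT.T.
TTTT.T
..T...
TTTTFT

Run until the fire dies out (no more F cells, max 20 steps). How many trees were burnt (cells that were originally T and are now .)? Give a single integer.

Answer: 23

Derivation:
Step 1: +4 fires, +2 burnt (F count now 4)
Step 2: +4 fires, +4 burnt (F count now 4)
Step 3: +6 fires, +4 burnt (F count now 6)
Step 4: +5 fires, +6 burnt (F count now 5)
Step 5: +4 fires, +5 burnt (F count now 4)
Step 6: +0 fires, +4 burnt (F count now 0)
Fire out after step 6
Initially T: 24, now '.': 35
Total burnt (originally-T cells now '.'): 23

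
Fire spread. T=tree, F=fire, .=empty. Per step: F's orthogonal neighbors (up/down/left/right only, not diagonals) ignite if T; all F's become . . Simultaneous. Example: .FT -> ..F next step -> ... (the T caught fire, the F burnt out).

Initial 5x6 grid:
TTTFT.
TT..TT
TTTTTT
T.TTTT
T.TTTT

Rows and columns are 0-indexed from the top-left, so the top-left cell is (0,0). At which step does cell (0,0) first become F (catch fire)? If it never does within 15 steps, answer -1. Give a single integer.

Step 1: cell (0,0)='T' (+2 fires, +1 burnt)
Step 2: cell (0,0)='T' (+2 fires, +2 burnt)
Step 3: cell (0,0)='F' (+4 fires, +2 burnt)
  -> target ignites at step 3
Step 4: cell (0,0)='.' (+5 fires, +4 burnt)
Step 5: cell (0,0)='.' (+5 fires, +5 burnt)
Step 6: cell (0,0)='.' (+4 fires, +5 burnt)
Step 7: cell (0,0)='.' (+2 fires, +4 burnt)
Step 8: cell (0,0)='.' (+0 fires, +2 burnt)
  fire out at step 8

3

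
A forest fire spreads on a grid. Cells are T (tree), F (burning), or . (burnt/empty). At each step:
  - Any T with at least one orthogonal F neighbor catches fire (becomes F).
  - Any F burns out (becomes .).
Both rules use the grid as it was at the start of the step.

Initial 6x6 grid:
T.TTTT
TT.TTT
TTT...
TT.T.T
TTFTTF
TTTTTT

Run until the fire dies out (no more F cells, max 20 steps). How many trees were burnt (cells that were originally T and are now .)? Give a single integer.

Step 1: +6 fires, +2 burnt (F count now 6)
Step 2: +6 fires, +6 burnt (F count now 6)
Step 3: +3 fires, +6 burnt (F count now 3)
Step 4: +3 fires, +3 burnt (F count now 3)
Step 5: +1 fires, +3 burnt (F count now 1)
Step 6: +1 fires, +1 burnt (F count now 1)
Step 7: +0 fires, +1 burnt (F count now 0)
Fire out after step 7
Initially T: 27, now '.': 29
Total burnt (originally-T cells now '.'): 20

Answer: 20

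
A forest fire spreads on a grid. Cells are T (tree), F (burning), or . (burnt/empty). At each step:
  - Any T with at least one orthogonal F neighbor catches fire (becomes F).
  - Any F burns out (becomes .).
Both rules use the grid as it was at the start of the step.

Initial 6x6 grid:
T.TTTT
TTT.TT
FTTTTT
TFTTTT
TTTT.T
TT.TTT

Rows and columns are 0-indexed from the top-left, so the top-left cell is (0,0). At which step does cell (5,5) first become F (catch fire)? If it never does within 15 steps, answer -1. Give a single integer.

Step 1: cell (5,5)='T' (+5 fires, +2 burnt)
Step 2: cell (5,5)='T' (+7 fires, +5 burnt)
Step 3: cell (5,5)='T' (+5 fires, +7 burnt)
Step 4: cell (5,5)='T' (+4 fires, +5 burnt)
Step 5: cell (5,5)='T' (+5 fires, +4 burnt)
Step 6: cell (5,5)='F' (+3 fires, +5 burnt)
  -> target ignites at step 6
Step 7: cell (5,5)='.' (+1 fires, +3 burnt)
Step 8: cell (5,5)='.' (+0 fires, +1 burnt)
  fire out at step 8

6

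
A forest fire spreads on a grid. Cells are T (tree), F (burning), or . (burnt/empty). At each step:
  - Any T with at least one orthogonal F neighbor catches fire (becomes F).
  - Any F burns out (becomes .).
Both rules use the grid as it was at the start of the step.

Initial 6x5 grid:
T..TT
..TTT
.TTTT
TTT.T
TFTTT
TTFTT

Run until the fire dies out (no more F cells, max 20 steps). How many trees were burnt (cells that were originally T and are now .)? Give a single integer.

Step 1: +5 fires, +2 burnt (F count now 5)
Step 2: +6 fires, +5 burnt (F count now 6)
Step 3: +2 fires, +6 burnt (F count now 2)
Step 4: +3 fires, +2 burnt (F count now 3)
Step 5: +2 fires, +3 burnt (F count now 2)
Step 6: +2 fires, +2 burnt (F count now 2)
Step 7: +1 fires, +2 burnt (F count now 1)
Step 8: +0 fires, +1 burnt (F count now 0)
Fire out after step 8
Initially T: 22, now '.': 29
Total burnt (originally-T cells now '.'): 21

Answer: 21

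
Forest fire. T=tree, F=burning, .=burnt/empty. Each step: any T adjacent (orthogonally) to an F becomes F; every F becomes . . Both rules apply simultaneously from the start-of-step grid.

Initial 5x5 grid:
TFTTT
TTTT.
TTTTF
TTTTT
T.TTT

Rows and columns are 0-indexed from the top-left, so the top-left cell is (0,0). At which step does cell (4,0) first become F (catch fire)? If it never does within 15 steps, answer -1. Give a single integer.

Step 1: cell (4,0)='T' (+5 fires, +2 burnt)
Step 2: cell (4,0)='T' (+8 fires, +5 burnt)
Step 3: cell (4,0)='T' (+5 fires, +8 burnt)
Step 4: cell (4,0)='T' (+2 fires, +5 burnt)
Step 5: cell (4,0)='F' (+1 fires, +2 burnt)
  -> target ignites at step 5
Step 6: cell (4,0)='.' (+0 fires, +1 burnt)
  fire out at step 6

5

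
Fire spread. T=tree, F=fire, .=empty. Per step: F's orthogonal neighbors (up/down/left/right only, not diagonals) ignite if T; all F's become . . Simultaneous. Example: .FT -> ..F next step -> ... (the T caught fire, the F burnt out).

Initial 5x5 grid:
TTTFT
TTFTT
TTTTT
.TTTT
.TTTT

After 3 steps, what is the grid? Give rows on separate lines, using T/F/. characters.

Step 1: 5 trees catch fire, 2 burn out
  TTF.F
  TF.FT
  TTFTT
  .TTTT
  .TTTT
Step 2: 6 trees catch fire, 5 burn out
  TF...
  F...F
  TF.FT
  .TFTT
  .TTTT
Step 3: 6 trees catch fire, 6 burn out
  F....
  .....
  F...F
  .F.FT
  .TFTT

F....
.....
F...F
.F.FT
.TFTT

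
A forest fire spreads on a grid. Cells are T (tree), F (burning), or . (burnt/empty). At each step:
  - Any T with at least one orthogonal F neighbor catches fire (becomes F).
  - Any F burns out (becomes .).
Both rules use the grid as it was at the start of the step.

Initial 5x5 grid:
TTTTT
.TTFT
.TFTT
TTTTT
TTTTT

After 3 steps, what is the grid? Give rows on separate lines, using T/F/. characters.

Step 1: 6 trees catch fire, 2 burn out
  TTTFT
  .TF.F
  .F.FT
  TTFTT
  TTTTT
Step 2: 7 trees catch fire, 6 burn out
  TTF.F
  .F...
  ....F
  TF.FT
  TTFTT
Step 3: 5 trees catch fire, 7 burn out
  TF...
  .....
  .....
  F...F
  TF.FT

TF...
.....
.....
F...F
TF.FT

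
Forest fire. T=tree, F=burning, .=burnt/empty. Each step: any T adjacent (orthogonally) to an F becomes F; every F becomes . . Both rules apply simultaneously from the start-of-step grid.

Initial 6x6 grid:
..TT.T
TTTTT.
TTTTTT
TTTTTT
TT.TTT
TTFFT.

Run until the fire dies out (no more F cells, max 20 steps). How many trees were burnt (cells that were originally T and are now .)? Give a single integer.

Answer: 27

Derivation:
Step 1: +3 fires, +2 burnt (F count now 3)
Step 2: +4 fires, +3 burnt (F count now 4)
Step 3: +6 fires, +4 burnt (F count now 6)
Step 4: +6 fires, +6 burnt (F count now 6)
Step 5: +6 fires, +6 burnt (F count now 6)
Step 6: +2 fires, +6 burnt (F count now 2)
Step 7: +0 fires, +2 burnt (F count now 0)
Fire out after step 7
Initially T: 28, now '.': 35
Total burnt (originally-T cells now '.'): 27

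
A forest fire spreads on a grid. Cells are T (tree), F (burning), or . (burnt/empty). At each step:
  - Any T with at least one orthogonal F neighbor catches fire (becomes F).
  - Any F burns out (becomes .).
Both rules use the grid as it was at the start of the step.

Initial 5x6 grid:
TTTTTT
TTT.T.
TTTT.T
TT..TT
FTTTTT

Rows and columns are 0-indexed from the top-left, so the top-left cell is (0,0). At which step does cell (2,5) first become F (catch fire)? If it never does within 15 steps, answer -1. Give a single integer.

Step 1: cell (2,5)='T' (+2 fires, +1 burnt)
Step 2: cell (2,5)='T' (+3 fires, +2 burnt)
Step 3: cell (2,5)='T' (+3 fires, +3 burnt)
Step 4: cell (2,5)='T' (+4 fires, +3 burnt)
Step 5: cell (2,5)='T' (+5 fires, +4 burnt)
Step 6: cell (2,5)='T' (+2 fires, +5 burnt)
Step 7: cell (2,5)='F' (+2 fires, +2 burnt)
  -> target ignites at step 7
Step 8: cell (2,5)='.' (+1 fires, +2 burnt)
Step 9: cell (2,5)='.' (+2 fires, +1 burnt)
Step 10: cell (2,5)='.' (+0 fires, +2 burnt)
  fire out at step 10

7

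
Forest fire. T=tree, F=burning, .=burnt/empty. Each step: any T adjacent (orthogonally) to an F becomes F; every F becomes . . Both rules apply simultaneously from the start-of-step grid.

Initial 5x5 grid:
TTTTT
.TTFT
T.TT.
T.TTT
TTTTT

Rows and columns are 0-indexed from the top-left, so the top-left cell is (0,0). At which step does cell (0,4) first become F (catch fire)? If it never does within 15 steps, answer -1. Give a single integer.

Step 1: cell (0,4)='T' (+4 fires, +1 burnt)
Step 2: cell (0,4)='F' (+5 fires, +4 burnt)
  -> target ignites at step 2
Step 3: cell (0,4)='.' (+4 fires, +5 burnt)
Step 4: cell (0,4)='.' (+3 fires, +4 burnt)
Step 5: cell (0,4)='.' (+1 fires, +3 burnt)
Step 6: cell (0,4)='.' (+1 fires, +1 burnt)
Step 7: cell (0,4)='.' (+1 fires, +1 burnt)
Step 8: cell (0,4)='.' (+1 fires, +1 burnt)
Step 9: cell (0,4)='.' (+0 fires, +1 burnt)
  fire out at step 9

2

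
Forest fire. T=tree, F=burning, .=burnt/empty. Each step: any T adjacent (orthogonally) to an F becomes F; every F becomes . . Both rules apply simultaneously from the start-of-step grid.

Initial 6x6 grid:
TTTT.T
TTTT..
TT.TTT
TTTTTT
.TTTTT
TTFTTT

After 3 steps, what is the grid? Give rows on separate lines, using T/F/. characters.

Step 1: 3 trees catch fire, 1 burn out
  TTTT.T
  TTTT..
  TT.TTT
  TTTTTT
  .TFTTT
  TF.FTT
Step 2: 5 trees catch fire, 3 burn out
  TTTT.T
  TTTT..
  TT.TTT
  TTFTTT
  .F.FTT
  F...FT
Step 3: 4 trees catch fire, 5 burn out
  TTTT.T
  TTTT..
  TT.TTT
  TF.FTT
  ....FT
  .....F

TTTT.T
TTTT..
TT.TTT
TF.FTT
....FT
.....F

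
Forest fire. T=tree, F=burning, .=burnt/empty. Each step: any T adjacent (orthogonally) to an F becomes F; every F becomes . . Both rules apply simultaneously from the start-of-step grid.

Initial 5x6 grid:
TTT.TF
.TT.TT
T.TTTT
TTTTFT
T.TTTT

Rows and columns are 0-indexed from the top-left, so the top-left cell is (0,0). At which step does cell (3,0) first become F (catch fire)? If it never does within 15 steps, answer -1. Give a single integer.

Step 1: cell (3,0)='T' (+6 fires, +2 burnt)
Step 2: cell (3,0)='T' (+6 fires, +6 burnt)
Step 3: cell (3,0)='T' (+3 fires, +6 burnt)
Step 4: cell (3,0)='F' (+2 fires, +3 burnt)
  -> target ignites at step 4
Step 5: cell (3,0)='.' (+4 fires, +2 burnt)
Step 6: cell (3,0)='.' (+1 fires, +4 burnt)
Step 7: cell (3,0)='.' (+1 fires, +1 burnt)
Step 8: cell (3,0)='.' (+0 fires, +1 burnt)
  fire out at step 8

4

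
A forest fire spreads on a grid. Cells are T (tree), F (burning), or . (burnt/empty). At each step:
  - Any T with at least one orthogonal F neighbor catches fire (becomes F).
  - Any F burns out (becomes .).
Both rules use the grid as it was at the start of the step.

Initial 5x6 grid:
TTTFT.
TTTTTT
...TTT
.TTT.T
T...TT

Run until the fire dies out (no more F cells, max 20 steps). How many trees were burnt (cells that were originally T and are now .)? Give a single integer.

Step 1: +3 fires, +1 burnt (F count now 3)
Step 2: +4 fires, +3 burnt (F count now 4)
Step 3: +5 fires, +4 burnt (F count now 5)
Step 4: +3 fires, +5 burnt (F count now 3)
Step 5: +2 fires, +3 burnt (F count now 2)
Step 6: +1 fires, +2 burnt (F count now 1)
Step 7: +1 fires, +1 burnt (F count now 1)
Step 8: +0 fires, +1 burnt (F count now 0)
Fire out after step 8
Initially T: 20, now '.': 29
Total burnt (originally-T cells now '.'): 19

Answer: 19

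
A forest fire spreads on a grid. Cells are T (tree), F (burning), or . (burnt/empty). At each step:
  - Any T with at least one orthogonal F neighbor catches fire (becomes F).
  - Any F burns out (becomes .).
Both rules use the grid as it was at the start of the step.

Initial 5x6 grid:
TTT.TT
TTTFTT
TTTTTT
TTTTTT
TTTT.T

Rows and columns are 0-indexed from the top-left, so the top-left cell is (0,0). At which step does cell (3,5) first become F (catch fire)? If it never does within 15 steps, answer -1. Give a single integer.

Step 1: cell (3,5)='T' (+3 fires, +1 burnt)
Step 2: cell (3,5)='T' (+7 fires, +3 burnt)
Step 3: cell (3,5)='T' (+8 fires, +7 burnt)
Step 4: cell (3,5)='F' (+5 fires, +8 burnt)
  -> target ignites at step 4
Step 5: cell (3,5)='.' (+3 fires, +5 burnt)
Step 6: cell (3,5)='.' (+1 fires, +3 burnt)
Step 7: cell (3,5)='.' (+0 fires, +1 burnt)
  fire out at step 7

4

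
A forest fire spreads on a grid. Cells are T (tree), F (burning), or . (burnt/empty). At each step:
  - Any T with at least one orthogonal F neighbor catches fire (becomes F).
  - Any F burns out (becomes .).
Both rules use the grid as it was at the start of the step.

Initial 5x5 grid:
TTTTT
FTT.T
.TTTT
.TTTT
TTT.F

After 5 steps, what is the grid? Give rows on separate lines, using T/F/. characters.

Step 1: 3 trees catch fire, 2 burn out
  FTTTT
  .FT.T
  .TTTT
  .TTTF
  TTT..
Step 2: 5 trees catch fire, 3 burn out
  .FTTT
  ..F.T
  .FTTF
  .TTF.
  TTT..
Step 3: 6 trees catch fire, 5 burn out
  ..FTT
  ....F
  ..FF.
  .FF..
  TTT..
Step 4: 4 trees catch fire, 6 burn out
  ...FF
  .....
  .....
  .....
  TFF..
Step 5: 1 trees catch fire, 4 burn out
  .....
  .....
  .....
  .....
  F....

.....
.....
.....
.....
F....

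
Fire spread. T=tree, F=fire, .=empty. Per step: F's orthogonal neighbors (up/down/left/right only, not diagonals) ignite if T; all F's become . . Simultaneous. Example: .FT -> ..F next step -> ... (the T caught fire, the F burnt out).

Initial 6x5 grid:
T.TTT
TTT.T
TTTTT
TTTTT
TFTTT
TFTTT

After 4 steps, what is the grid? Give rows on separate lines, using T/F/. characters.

Step 1: 5 trees catch fire, 2 burn out
  T.TTT
  TTT.T
  TTTTT
  TFTTT
  F.FTT
  F.FTT
Step 2: 5 trees catch fire, 5 burn out
  T.TTT
  TTT.T
  TFTTT
  F.FTT
  ...FT
  ...FT
Step 3: 6 trees catch fire, 5 burn out
  T.TTT
  TFT.T
  F.FTT
  ...FT
  ....F
  ....F
Step 4: 4 trees catch fire, 6 burn out
  T.TTT
  F.F.T
  ...FT
  ....F
  .....
  .....

T.TTT
F.F.T
...FT
....F
.....
.....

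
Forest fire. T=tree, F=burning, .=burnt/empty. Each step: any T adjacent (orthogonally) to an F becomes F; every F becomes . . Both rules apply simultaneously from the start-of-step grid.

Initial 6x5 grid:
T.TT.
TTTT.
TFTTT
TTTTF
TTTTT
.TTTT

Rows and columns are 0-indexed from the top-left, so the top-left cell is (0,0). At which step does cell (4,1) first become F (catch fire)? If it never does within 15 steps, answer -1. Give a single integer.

Step 1: cell (4,1)='T' (+7 fires, +2 burnt)
Step 2: cell (4,1)='F' (+8 fires, +7 burnt)
  -> target ignites at step 2
Step 3: cell (4,1)='.' (+7 fires, +8 burnt)
Step 4: cell (4,1)='.' (+2 fires, +7 burnt)
Step 5: cell (4,1)='.' (+0 fires, +2 burnt)
  fire out at step 5

2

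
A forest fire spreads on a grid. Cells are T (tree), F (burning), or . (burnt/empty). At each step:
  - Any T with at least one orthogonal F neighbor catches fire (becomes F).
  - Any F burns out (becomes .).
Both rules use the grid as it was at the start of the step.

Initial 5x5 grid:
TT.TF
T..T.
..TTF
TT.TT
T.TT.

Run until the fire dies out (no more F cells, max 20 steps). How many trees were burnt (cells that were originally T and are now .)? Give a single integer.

Step 1: +3 fires, +2 burnt (F count now 3)
Step 2: +3 fires, +3 burnt (F count now 3)
Step 3: +1 fires, +3 burnt (F count now 1)
Step 4: +1 fires, +1 burnt (F count now 1)
Step 5: +0 fires, +1 burnt (F count now 0)
Fire out after step 5
Initially T: 14, now '.': 19
Total burnt (originally-T cells now '.'): 8

Answer: 8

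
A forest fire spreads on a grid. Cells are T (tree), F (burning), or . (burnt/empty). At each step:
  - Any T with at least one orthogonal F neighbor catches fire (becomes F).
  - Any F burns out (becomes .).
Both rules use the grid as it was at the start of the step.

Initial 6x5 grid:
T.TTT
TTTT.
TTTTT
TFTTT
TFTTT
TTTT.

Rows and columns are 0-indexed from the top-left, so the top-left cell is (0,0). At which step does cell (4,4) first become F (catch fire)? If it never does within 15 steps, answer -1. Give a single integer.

Step 1: cell (4,4)='T' (+6 fires, +2 burnt)
Step 2: cell (4,4)='T' (+7 fires, +6 burnt)
Step 3: cell (4,4)='F' (+6 fires, +7 burnt)
  -> target ignites at step 3
Step 4: cell (4,4)='.' (+4 fires, +6 burnt)
Step 5: cell (4,4)='.' (+1 fires, +4 burnt)
Step 6: cell (4,4)='.' (+1 fires, +1 burnt)
Step 7: cell (4,4)='.' (+0 fires, +1 burnt)
  fire out at step 7

3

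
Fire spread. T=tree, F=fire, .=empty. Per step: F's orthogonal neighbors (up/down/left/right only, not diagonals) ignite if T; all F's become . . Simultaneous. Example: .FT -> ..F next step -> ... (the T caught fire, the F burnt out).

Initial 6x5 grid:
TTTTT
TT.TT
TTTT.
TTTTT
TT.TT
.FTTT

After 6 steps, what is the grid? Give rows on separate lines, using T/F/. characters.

Step 1: 2 trees catch fire, 1 burn out
  TTTTT
  TT.TT
  TTTT.
  TTTTT
  TF.TT
  ..FTT
Step 2: 3 trees catch fire, 2 burn out
  TTTTT
  TT.TT
  TTTT.
  TFTTT
  F..TT
  ...FT
Step 3: 5 trees catch fire, 3 burn out
  TTTTT
  TT.TT
  TFTT.
  F.FTT
  ...FT
  ....F
Step 4: 5 trees catch fire, 5 burn out
  TTTTT
  TF.TT
  F.FT.
  ...FT
  ....F
  .....
Step 5: 4 trees catch fire, 5 burn out
  TFTTT
  F..TT
  ...F.
  ....F
  .....
  .....
Step 6: 3 trees catch fire, 4 burn out
  F.FTT
  ...FT
  .....
  .....
  .....
  .....

F.FTT
...FT
.....
.....
.....
.....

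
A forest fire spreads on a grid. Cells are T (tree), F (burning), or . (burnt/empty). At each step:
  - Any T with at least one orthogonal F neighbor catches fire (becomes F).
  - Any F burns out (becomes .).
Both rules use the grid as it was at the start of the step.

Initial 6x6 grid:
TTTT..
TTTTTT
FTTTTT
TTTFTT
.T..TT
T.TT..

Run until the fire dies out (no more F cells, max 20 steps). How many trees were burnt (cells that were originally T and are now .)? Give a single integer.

Step 1: +6 fires, +2 burnt (F count now 6)
Step 2: +8 fires, +6 burnt (F count now 8)
Step 3: +7 fires, +8 burnt (F count now 7)
Step 4: +2 fires, +7 burnt (F count now 2)
Step 5: +0 fires, +2 burnt (F count now 0)
Fire out after step 5
Initially T: 26, now '.': 33
Total burnt (originally-T cells now '.'): 23

Answer: 23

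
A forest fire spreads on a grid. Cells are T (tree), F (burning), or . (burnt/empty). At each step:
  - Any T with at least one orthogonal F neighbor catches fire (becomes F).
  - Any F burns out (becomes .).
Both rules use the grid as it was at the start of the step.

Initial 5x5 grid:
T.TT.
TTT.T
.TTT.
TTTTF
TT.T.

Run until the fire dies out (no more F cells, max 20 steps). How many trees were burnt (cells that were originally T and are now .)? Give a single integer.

Step 1: +1 fires, +1 burnt (F count now 1)
Step 2: +3 fires, +1 burnt (F count now 3)
Step 3: +2 fires, +3 burnt (F count now 2)
Step 4: +4 fires, +2 burnt (F count now 4)
Step 5: +3 fires, +4 burnt (F count now 3)
Step 6: +2 fires, +3 burnt (F count now 2)
Step 7: +1 fires, +2 burnt (F count now 1)
Step 8: +0 fires, +1 burnt (F count now 0)
Fire out after step 8
Initially T: 17, now '.': 24
Total burnt (originally-T cells now '.'): 16

Answer: 16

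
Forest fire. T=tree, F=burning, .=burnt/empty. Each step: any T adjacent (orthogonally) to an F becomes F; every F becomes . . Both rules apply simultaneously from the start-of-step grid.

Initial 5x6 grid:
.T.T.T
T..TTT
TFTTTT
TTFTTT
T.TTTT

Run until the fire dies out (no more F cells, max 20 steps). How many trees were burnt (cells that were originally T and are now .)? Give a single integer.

Step 1: +5 fires, +2 burnt (F count now 5)
Step 2: +5 fires, +5 burnt (F count now 5)
Step 3: +5 fires, +5 burnt (F count now 5)
Step 4: +4 fires, +5 burnt (F count now 4)
Step 5: +1 fires, +4 burnt (F count now 1)
Step 6: +1 fires, +1 burnt (F count now 1)
Step 7: +0 fires, +1 burnt (F count now 0)
Fire out after step 7
Initially T: 22, now '.': 29
Total burnt (originally-T cells now '.'): 21

Answer: 21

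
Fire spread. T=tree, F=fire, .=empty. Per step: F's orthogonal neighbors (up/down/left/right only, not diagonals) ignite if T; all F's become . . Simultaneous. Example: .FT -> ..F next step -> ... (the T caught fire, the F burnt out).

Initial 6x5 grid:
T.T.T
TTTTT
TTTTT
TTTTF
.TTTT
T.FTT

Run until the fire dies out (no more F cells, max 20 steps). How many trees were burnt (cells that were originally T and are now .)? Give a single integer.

Answer: 23

Derivation:
Step 1: +5 fires, +2 burnt (F count now 5)
Step 2: +6 fires, +5 burnt (F count now 6)
Step 3: +4 fires, +6 burnt (F count now 4)
Step 4: +3 fires, +4 burnt (F count now 3)
Step 5: +3 fires, +3 burnt (F count now 3)
Step 6: +1 fires, +3 burnt (F count now 1)
Step 7: +1 fires, +1 burnt (F count now 1)
Step 8: +0 fires, +1 burnt (F count now 0)
Fire out after step 8
Initially T: 24, now '.': 29
Total burnt (originally-T cells now '.'): 23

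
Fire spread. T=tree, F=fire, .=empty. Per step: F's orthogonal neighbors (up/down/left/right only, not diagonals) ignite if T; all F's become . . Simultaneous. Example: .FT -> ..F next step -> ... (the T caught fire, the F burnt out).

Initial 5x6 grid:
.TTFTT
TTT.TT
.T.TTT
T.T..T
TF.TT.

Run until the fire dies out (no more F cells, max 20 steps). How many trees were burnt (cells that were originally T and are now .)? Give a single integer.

Step 1: +3 fires, +2 burnt (F count now 3)
Step 2: +5 fires, +3 burnt (F count now 5)
Step 3: +3 fires, +5 burnt (F count now 3)
Step 4: +4 fires, +3 burnt (F count now 4)
Step 5: +1 fires, +4 burnt (F count now 1)
Step 6: +0 fires, +1 burnt (F count now 0)
Fire out after step 6
Initially T: 19, now '.': 27
Total burnt (originally-T cells now '.'): 16

Answer: 16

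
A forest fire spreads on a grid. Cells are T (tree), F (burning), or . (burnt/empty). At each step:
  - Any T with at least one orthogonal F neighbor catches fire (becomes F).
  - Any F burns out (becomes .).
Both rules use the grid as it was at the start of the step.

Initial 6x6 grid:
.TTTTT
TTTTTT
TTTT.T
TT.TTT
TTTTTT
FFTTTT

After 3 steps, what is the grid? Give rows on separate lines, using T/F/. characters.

Step 1: 3 trees catch fire, 2 burn out
  .TTTTT
  TTTTTT
  TTTT.T
  TT.TTT
  FFTTTT
  ..FTTT
Step 2: 4 trees catch fire, 3 burn out
  .TTTTT
  TTTTTT
  TTTT.T
  FF.TTT
  ..FTTT
  ...FTT
Step 3: 4 trees catch fire, 4 burn out
  .TTTTT
  TTTTTT
  FFTT.T
  ...TTT
  ...FTT
  ....FT

.TTTTT
TTTTTT
FFTT.T
...TTT
...FTT
....FT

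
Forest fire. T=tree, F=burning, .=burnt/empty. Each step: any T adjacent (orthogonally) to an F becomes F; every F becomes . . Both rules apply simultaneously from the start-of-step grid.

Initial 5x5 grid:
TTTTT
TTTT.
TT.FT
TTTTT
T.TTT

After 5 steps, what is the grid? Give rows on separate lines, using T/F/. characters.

Step 1: 3 trees catch fire, 1 burn out
  TTTTT
  TTTF.
  TT..F
  TTTFT
  T.TTT
Step 2: 5 trees catch fire, 3 burn out
  TTTFT
  TTF..
  TT...
  TTF.F
  T.TFT
Step 3: 6 trees catch fire, 5 burn out
  TTF.F
  TF...
  TT...
  TF...
  T.F.F
Step 4: 4 trees catch fire, 6 burn out
  TF...
  F....
  TF...
  F....
  T....
Step 5: 3 trees catch fire, 4 burn out
  F....
  .....
  F....
  .....
  F....

F....
.....
F....
.....
F....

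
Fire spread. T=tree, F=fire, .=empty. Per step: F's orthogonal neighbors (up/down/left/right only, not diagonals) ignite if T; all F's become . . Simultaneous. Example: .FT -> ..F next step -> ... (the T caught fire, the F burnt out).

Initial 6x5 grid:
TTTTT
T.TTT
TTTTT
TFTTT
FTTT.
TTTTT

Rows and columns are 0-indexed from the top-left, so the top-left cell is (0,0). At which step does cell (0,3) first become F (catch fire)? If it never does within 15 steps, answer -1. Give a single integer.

Step 1: cell (0,3)='T' (+5 fires, +2 burnt)
Step 2: cell (0,3)='T' (+5 fires, +5 burnt)
Step 3: cell (0,3)='T' (+6 fires, +5 burnt)
Step 4: cell (0,3)='T' (+5 fires, +6 burnt)
Step 5: cell (0,3)='F' (+4 fires, +5 burnt)
  -> target ignites at step 5
Step 6: cell (0,3)='.' (+1 fires, +4 burnt)
Step 7: cell (0,3)='.' (+0 fires, +1 burnt)
  fire out at step 7

5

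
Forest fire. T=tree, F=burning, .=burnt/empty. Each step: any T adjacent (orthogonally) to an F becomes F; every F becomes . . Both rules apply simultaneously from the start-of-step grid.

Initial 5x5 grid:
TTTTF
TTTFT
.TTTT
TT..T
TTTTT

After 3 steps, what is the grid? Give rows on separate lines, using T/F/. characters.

Step 1: 4 trees catch fire, 2 burn out
  TTTF.
  TTF.F
  .TTFT
  TT..T
  TTTTT
Step 2: 4 trees catch fire, 4 burn out
  TTF..
  TF...
  .TF.F
  TT..T
  TTTTT
Step 3: 4 trees catch fire, 4 burn out
  TF...
  F....
  .F...
  TT..F
  TTTTT

TF...
F....
.F...
TT..F
TTTTT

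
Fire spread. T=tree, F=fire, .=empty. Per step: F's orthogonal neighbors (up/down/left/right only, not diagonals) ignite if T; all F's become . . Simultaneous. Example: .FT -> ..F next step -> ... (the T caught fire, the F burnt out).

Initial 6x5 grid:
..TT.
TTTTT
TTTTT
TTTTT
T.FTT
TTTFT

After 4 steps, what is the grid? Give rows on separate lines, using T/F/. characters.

Step 1: 4 trees catch fire, 2 burn out
  ..TT.
  TTTTT
  TTTTT
  TTFTT
  T..FT
  TTF.F
Step 2: 5 trees catch fire, 4 burn out
  ..TT.
  TTTTT
  TTFTT
  TF.FT
  T...F
  TF...
Step 3: 6 trees catch fire, 5 burn out
  ..TT.
  TTFTT
  TF.FT
  F...F
  T....
  F....
Step 4: 6 trees catch fire, 6 burn out
  ..FT.
  TF.FT
  F...F
  .....
  F....
  .....

..FT.
TF.FT
F...F
.....
F....
.....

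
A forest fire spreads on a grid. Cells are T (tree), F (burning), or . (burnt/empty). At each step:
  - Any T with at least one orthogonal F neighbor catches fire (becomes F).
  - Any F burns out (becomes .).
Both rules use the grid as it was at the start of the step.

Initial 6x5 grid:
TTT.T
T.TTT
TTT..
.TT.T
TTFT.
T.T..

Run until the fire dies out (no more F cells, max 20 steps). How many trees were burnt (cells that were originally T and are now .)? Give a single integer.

Answer: 18

Derivation:
Step 1: +4 fires, +1 burnt (F count now 4)
Step 2: +3 fires, +4 burnt (F count now 3)
Step 3: +3 fires, +3 burnt (F count now 3)
Step 4: +3 fires, +3 burnt (F count now 3)
Step 5: +3 fires, +3 burnt (F count now 3)
Step 6: +2 fires, +3 burnt (F count now 2)
Step 7: +0 fires, +2 burnt (F count now 0)
Fire out after step 7
Initially T: 19, now '.': 29
Total burnt (originally-T cells now '.'): 18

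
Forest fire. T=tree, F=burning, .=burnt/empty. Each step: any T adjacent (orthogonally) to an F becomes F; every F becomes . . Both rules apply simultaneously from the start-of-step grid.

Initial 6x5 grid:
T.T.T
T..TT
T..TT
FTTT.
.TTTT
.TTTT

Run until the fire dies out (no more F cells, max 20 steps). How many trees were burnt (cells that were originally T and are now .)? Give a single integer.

Step 1: +2 fires, +1 burnt (F count now 2)
Step 2: +3 fires, +2 burnt (F count now 3)
Step 3: +4 fires, +3 burnt (F count now 4)
Step 4: +3 fires, +4 burnt (F count now 3)
Step 5: +4 fires, +3 burnt (F count now 4)
Step 6: +2 fires, +4 burnt (F count now 2)
Step 7: +1 fires, +2 burnt (F count now 1)
Step 8: +0 fires, +1 burnt (F count now 0)
Fire out after step 8
Initially T: 20, now '.': 29
Total burnt (originally-T cells now '.'): 19

Answer: 19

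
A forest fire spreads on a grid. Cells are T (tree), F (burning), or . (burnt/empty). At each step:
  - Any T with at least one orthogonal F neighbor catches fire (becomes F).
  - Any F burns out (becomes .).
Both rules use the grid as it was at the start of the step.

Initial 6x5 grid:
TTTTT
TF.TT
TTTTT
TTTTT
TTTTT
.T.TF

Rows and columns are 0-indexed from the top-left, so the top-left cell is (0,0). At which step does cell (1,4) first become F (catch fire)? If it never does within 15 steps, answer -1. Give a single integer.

Step 1: cell (1,4)='T' (+5 fires, +2 burnt)
Step 2: cell (1,4)='T' (+7 fires, +5 burnt)
Step 3: cell (1,4)='T' (+8 fires, +7 burnt)
Step 4: cell (1,4)='F' (+5 fires, +8 burnt)
  -> target ignites at step 4
Step 5: cell (1,4)='.' (+0 fires, +5 burnt)
  fire out at step 5

4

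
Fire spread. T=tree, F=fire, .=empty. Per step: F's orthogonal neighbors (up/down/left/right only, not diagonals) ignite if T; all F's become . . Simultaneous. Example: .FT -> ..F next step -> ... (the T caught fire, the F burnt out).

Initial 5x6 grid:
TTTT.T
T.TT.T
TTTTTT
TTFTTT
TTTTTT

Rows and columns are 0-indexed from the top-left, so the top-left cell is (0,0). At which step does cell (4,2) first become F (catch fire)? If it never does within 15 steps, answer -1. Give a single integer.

Step 1: cell (4,2)='F' (+4 fires, +1 burnt)
  -> target ignites at step 1
Step 2: cell (4,2)='.' (+7 fires, +4 burnt)
Step 3: cell (4,2)='.' (+7 fires, +7 burnt)
Step 4: cell (4,2)='.' (+5 fires, +7 burnt)
Step 5: cell (4,2)='.' (+2 fires, +5 burnt)
Step 6: cell (4,2)='.' (+1 fires, +2 burnt)
Step 7: cell (4,2)='.' (+0 fires, +1 burnt)
  fire out at step 7

1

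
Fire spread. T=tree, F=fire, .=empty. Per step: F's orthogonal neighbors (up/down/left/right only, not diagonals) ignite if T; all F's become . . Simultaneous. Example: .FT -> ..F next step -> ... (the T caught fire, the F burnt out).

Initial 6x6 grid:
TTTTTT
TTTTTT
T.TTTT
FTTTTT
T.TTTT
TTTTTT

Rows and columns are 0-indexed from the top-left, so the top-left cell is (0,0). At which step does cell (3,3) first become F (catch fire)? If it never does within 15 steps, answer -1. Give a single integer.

Step 1: cell (3,3)='T' (+3 fires, +1 burnt)
Step 2: cell (3,3)='T' (+3 fires, +3 burnt)
Step 3: cell (3,3)='F' (+6 fires, +3 burnt)
  -> target ignites at step 3
Step 4: cell (3,3)='.' (+6 fires, +6 burnt)
Step 5: cell (3,3)='.' (+6 fires, +6 burnt)
Step 6: cell (3,3)='.' (+5 fires, +6 burnt)
Step 7: cell (3,3)='.' (+3 fires, +5 burnt)
Step 8: cell (3,3)='.' (+1 fires, +3 burnt)
Step 9: cell (3,3)='.' (+0 fires, +1 burnt)
  fire out at step 9

3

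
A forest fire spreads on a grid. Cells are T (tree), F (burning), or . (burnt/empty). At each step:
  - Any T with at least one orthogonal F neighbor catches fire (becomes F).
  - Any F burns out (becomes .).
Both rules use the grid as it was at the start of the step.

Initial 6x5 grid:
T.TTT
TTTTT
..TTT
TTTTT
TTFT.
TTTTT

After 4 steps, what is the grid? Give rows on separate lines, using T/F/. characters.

Step 1: 4 trees catch fire, 1 burn out
  T.TTT
  TTTTT
  ..TTT
  TTFTT
  TF.F.
  TTFTT
Step 2: 6 trees catch fire, 4 burn out
  T.TTT
  TTTTT
  ..FTT
  TF.FT
  F....
  TF.FT
Step 3: 6 trees catch fire, 6 burn out
  T.TTT
  TTFTT
  ...FT
  F...F
  .....
  F...F
Step 4: 4 trees catch fire, 6 burn out
  T.FTT
  TF.FT
  ....F
  .....
  .....
  .....

T.FTT
TF.FT
....F
.....
.....
.....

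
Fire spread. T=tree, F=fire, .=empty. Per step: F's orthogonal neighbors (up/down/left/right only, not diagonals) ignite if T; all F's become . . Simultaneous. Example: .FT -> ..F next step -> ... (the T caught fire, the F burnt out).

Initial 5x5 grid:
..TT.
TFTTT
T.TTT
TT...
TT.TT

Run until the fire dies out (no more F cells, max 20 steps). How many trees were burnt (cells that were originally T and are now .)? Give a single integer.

Step 1: +2 fires, +1 burnt (F count now 2)
Step 2: +4 fires, +2 burnt (F count now 4)
Step 3: +4 fires, +4 burnt (F count now 4)
Step 4: +3 fires, +4 burnt (F count now 3)
Step 5: +1 fires, +3 burnt (F count now 1)
Step 6: +0 fires, +1 burnt (F count now 0)
Fire out after step 6
Initially T: 16, now '.': 23
Total burnt (originally-T cells now '.'): 14

Answer: 14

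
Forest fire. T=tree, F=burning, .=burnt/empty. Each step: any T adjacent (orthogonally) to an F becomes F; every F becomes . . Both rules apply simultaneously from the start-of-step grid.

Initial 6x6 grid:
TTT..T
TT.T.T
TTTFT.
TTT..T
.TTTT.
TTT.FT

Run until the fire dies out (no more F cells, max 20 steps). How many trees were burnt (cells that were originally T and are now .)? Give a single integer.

Answer: 21

Derivation:
Step 1: +5 fires, +2 burnt (F count now 5)
Step 2: +3 fires, +5 burnt (F count now 3)
Step 3: +4 fires, +3 burnt (F count now 4)
Step 4: +5 fires, +4 burnt (F count now 5)
Step 5: +3 fires, +5 burnt (F count now 3)
Step 6: +1 fires, +3 burnt (F count now 1)
Step 7: +0 fires, +1 burnt (F count now 0)
Fire out after step 7
Initially T: 24, now '.': 33
Total burnt (originally-T cells now '.'): 21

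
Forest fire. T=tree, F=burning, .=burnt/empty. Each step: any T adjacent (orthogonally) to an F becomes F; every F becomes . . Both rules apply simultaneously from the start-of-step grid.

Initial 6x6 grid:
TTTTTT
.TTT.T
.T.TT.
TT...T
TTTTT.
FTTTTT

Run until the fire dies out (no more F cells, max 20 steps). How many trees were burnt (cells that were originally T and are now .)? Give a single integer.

Step 1: +2 fires, +1 burnt (F count now 2)
Step 2: +3 fires, +2 burnt (F count now 3)
Step 3: +3 fires, +3 burnt (F count now 3)
Step 4: +3 fires, +3 burnt (F count now 3)
Step 5: +3 fires, +3 burnt (F count now 3)
Step 6: +2 fires, +3 burnt (F count now 2)
Step 7: +3 fires, +2 burnt (F count now 3)
Step 8: +2 fires, +3 burnt (F count now 2)
Step 9: +2 fires, +2 burnt (F count now 2)
Step 10: +1 fires, +2 burnt (F count now 1)
Step 11: +1 fires, +1 burnt (F count now 1)
Step 12: +0 fires, +1 burnt (F count now 0)
Fire out after step 12
Initially T: 26, now '.': 35
Total burnt (originally-T cells now '.'): 25

Answer: 25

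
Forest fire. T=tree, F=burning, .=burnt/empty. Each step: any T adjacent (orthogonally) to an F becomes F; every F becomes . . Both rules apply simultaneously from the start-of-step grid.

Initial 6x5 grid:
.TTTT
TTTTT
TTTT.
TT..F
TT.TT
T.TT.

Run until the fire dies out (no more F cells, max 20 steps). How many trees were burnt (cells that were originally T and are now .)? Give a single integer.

Answer: 4

Derivation:
Step 1: +1 fires, +1 burnt (F count now 1)
Step 2: +1 fires, +1 burnt (F count now 1)
Step 3: +1 fires, +1 burnt (F count now 1)
Step 4: +1 fires, +1 burnt (F count now 1)
Step 5: +0 fires, +1 burnt (F count now 0)
Fire out after step 5
Initially T: 22, now '.': 12
Total burnt (originally-T cells now '.'): 4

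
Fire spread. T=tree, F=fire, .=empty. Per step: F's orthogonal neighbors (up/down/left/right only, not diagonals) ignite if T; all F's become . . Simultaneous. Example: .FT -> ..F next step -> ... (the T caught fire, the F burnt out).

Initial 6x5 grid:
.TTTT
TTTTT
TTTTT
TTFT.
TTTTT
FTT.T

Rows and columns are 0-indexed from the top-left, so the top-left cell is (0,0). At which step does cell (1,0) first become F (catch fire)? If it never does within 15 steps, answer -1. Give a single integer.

Step 1: cell (1,0)='T' (+6 fires, +2 burnt)
Step 2: cell (1,0)='T' (+7 fires, +6 burnt)
Step 3: cell (1,0)='T' (+6 fires, +7 burnt)
Step 4: cell (1,0)='F' (+5 fires, +6 burnt)
  -> target ignites at step 4
Step 5: cell (1,0)='.' (+1 fires, +5 burnt)
Step 6: cell (1,0)='.' (+0 fires, +1 burnt)
  fire out at step 6

4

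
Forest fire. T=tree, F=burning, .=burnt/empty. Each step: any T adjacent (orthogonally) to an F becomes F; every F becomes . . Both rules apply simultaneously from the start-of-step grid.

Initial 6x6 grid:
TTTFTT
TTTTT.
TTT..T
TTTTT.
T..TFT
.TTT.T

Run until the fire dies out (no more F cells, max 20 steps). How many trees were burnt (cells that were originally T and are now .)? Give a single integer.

Step 1: +6 fires, +2 burnt (F count now 6)
Step 2: +7 fires, +6 burnt (F count now 7)
Step 3: +5 fires, +7 burnt (F count now 5)
Step 4: +4 fires, +5 burnt (F count now 4)
Step 5: +2 fires, +4 burnt (F count now 2)
Step 6: +1 fires, +2 burnt (F count now 1)
Step 7: +0 fires, +1 burnt (F count now 0)
Fire out after step 7
Initially T: 26, now '.': 35
Total burnt (originally-T cells now '.'): 25

Answer: 25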